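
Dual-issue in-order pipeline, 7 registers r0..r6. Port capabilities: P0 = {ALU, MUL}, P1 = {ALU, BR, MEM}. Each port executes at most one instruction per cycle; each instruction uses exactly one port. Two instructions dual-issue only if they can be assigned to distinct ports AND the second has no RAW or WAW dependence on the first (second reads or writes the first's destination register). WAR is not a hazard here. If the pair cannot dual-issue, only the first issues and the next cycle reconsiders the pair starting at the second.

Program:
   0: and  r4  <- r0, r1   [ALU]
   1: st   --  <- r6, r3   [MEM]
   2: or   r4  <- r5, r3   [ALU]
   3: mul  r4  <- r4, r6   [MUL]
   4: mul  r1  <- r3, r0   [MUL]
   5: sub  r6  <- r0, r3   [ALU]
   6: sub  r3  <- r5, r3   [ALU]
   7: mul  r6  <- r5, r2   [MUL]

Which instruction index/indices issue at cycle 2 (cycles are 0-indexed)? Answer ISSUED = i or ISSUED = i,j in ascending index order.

[0] i0+i1  and.ALU+st.MEM  -- 2-wide
[1] i2  or.ALU  -- RAW+WAW r4
[2] i3  mul.MUL  -- no-port MUL/MUL
[3] i4+i5  mul.MUL+sub.ALU  -- 2-wide
[4] i6+i7  sub.ALU+mul.MUL  -- 2-wide

ISSUED = 3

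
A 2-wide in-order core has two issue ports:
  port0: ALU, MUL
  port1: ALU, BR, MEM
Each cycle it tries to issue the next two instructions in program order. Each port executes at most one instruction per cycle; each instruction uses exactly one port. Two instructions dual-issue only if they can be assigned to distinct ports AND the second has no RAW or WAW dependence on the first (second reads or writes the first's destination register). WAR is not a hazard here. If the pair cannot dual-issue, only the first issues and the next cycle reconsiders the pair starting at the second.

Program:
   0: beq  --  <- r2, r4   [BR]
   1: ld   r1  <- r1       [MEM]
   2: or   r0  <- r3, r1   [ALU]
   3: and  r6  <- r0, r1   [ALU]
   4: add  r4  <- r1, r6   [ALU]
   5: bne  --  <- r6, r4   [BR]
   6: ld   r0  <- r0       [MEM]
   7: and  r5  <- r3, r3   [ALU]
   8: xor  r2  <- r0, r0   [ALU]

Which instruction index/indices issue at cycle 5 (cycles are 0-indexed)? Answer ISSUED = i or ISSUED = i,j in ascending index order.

ISSUED = 5

t=0 i0:beq ; no-port BR/MEM
t=1 i1:ld ; RAW r1
t=2 i2:or ; RAW r0
t=3 i3:and ; RAW r6
t=4 i4:add ; RAW r4
t=5 i5:bne ; no-port BR/MEM
t=6 i6&i7:ld;and ; pair
t=7 i8:xor ; tail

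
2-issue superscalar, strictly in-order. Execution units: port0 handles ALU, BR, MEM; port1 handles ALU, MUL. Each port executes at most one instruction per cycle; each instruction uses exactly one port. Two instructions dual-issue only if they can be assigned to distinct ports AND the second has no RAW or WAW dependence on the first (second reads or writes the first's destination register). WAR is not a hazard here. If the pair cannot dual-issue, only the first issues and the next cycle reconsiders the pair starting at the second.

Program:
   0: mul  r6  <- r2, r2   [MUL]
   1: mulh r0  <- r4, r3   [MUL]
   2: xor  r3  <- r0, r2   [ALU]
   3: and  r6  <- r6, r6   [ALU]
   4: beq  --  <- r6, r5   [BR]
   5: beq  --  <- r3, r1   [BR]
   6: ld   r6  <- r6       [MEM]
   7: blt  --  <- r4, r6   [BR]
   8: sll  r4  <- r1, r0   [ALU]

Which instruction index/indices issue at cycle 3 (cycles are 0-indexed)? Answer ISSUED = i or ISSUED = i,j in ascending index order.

[0] i0  mul.MUL  -- no-port MUL/MUL
[1] i1  mulh.MUL  -- RAW r0
[2] i2+i3  xor.ALU+and.ALU  -- pair
[3] i4  beq.BR  -- no-port BR/BR
[4] i5  beq.BR  -- no-port BR/MEM
[5] i6  ld.MEM  -- no-port MEM/BR
[6] i7+i8  blt.BR+sll.ALU  -- pair

ISSUED = 4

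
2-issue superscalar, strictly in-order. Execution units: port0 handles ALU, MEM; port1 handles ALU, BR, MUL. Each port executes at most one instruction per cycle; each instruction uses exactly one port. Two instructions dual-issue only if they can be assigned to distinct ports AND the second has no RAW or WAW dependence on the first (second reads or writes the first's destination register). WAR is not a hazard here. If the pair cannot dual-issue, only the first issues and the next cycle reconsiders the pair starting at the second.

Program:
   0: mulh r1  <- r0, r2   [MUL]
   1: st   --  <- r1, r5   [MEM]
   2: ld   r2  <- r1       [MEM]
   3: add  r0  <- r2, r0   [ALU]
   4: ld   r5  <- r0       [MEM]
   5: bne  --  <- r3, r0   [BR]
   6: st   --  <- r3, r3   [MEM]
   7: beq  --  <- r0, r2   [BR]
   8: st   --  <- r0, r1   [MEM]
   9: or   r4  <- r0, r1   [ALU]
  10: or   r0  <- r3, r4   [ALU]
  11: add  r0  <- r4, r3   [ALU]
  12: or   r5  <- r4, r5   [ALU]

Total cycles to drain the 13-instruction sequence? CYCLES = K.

CYCLES = 9

#0 head=0: mulh i0 RAW r1
#1 head=1: st i1 no-port MEM/MEM
#2 head=2: ld i2 RAW r2
#3 head=3: add i3 RAW r0
#4 head=4: ld;bne i4/i5 pair
#5 head=6: st;beq i6/i7 pair
#6 head=8: st;or i8/i9 pair
#7 head=10: or i10 WAW r0
#8 head=11: add;or i11/i12 pair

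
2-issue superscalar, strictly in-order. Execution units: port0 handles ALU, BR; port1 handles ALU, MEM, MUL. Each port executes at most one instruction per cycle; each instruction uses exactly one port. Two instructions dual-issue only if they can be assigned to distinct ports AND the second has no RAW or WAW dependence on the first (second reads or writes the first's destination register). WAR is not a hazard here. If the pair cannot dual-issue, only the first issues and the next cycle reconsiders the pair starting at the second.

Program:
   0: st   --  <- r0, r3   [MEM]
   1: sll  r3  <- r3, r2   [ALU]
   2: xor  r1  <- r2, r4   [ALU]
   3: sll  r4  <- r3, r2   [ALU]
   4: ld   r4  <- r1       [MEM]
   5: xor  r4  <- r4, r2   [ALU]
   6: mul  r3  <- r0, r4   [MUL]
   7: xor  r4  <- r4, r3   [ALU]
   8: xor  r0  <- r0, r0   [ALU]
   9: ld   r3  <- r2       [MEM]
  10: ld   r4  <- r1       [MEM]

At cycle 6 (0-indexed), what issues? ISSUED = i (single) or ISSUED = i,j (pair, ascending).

0. st.MEM sll.ALU @i0/i1  | pair
1. xor.ALU sll.ALU @i2/i3  | pair
2. ld.MEM @i4  | RAW+WAW r4
3. xor.ALU @i5  | RAW r4
4. mul.MUL @i6  | RAW r3
5. xor.ALU xor.ALU @i7/i8  | pair
6. ld.MEM @i9  | no-port MEM/MEM
7. ld.MEM @i10  | tail

ISSUED = 9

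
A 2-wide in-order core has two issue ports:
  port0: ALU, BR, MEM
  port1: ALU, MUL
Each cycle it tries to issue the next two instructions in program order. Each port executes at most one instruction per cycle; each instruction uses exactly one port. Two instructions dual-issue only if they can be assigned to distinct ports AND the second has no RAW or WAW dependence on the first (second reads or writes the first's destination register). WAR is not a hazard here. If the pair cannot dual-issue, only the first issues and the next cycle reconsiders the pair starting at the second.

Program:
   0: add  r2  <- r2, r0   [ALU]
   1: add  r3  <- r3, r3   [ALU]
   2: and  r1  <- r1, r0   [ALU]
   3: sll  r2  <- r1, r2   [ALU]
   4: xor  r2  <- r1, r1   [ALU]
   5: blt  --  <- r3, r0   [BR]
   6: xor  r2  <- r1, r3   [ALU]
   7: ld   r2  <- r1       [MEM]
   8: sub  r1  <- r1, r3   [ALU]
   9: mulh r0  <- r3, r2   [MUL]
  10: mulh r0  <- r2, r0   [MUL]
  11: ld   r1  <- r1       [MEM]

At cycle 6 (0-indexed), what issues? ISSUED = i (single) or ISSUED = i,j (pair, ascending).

ISSUED = 9

0. add add @i0/i1  | pair
1. and @i2  | RAW r1
2. sll @i3  | WAW r2
3. xor blt @i4/i5  | pair
4. xor @i6  | WAW r2
5. ld sub @i7/i8  | pair
6. mulh @i9  | no-port MUL/MUL
7. mulh ld @i10/i11  | pair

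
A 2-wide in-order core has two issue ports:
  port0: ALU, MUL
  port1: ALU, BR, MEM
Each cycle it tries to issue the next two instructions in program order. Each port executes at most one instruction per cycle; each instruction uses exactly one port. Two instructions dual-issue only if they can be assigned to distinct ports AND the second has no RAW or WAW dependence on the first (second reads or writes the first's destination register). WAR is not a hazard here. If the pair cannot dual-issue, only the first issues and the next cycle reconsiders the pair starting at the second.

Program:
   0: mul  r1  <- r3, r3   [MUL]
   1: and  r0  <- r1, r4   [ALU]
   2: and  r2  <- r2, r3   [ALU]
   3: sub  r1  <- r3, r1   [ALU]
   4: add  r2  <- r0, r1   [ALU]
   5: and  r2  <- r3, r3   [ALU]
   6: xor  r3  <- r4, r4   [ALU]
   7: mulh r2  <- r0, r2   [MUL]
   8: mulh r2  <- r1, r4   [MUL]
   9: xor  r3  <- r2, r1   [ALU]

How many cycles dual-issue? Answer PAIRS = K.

#0 head=0: mul i0 RAW r1
#1 head=1: and and i1&i2 dual
#2 head=3: sub i3 RAW r1
#3 head=4: add i4 WAW r2
#4 head=5: and xor i5&i6 dual
#5 head=7: mulh i7 no-port MUL/MUL
#6 head=8: mulh i8 RAW r2
#7 head=9: xor i9 tail

PAIRS = 2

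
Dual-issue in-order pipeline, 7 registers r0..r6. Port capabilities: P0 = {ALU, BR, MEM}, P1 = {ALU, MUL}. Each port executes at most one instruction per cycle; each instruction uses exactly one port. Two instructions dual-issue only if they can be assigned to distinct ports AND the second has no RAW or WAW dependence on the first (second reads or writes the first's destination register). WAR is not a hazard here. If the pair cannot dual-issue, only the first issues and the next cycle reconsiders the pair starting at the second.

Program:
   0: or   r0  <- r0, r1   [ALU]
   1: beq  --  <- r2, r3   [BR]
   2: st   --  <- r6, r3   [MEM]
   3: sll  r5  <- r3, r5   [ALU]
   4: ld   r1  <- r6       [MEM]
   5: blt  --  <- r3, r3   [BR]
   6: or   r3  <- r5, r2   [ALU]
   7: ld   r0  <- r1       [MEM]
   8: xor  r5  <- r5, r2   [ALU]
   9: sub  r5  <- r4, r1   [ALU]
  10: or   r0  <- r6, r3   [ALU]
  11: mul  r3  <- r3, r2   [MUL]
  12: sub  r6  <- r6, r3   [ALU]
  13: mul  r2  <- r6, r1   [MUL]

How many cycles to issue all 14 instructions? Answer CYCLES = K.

CYCLES = 9

  cy0 -> i0&i1 (or.ALU;beq.BR) pair
  cy1 -> i2&i3 (st.MEM;sll.ALU) pair
  cy2 -> i4 (ld.MEM) no-port MEM/BR
  cy3 -> i5&i6 (blt.BR;or.ALU) pair
  cy4 -> i7&i8 (ld.MEM;xor.ALU) pair
  cy5 -> i9&i10 (sub.ALU;or.ALU) pair
  cy6 -> i11 (mul.MUL) RAW r3
  cy7 -> i12 (sub.ALU) RAW r6
  cy8 -> i13 (mul.MUL) tail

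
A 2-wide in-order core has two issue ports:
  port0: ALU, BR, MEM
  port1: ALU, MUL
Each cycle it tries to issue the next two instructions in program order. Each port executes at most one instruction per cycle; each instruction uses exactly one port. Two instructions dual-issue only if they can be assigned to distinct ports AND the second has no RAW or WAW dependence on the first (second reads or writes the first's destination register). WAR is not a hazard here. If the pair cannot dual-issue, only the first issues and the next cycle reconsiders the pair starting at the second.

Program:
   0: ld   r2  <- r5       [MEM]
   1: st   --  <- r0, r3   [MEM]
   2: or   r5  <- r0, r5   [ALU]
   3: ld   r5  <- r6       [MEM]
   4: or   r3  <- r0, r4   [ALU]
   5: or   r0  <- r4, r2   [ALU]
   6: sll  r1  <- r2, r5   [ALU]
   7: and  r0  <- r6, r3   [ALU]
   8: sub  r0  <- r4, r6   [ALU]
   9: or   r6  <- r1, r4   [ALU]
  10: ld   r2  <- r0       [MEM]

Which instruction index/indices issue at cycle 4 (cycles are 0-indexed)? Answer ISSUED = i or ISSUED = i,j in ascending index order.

ISSUED = 7

c0: i0 ld  no-port MEM/MEM
c1: i1+i2 st or  dual
c2: i3+i4 ld or  dual
c3: i5+i6 or sll  dual
c4: i7 and  WAW r0
c5: i8+i9 sub or  dual
c6: i10 ld  tail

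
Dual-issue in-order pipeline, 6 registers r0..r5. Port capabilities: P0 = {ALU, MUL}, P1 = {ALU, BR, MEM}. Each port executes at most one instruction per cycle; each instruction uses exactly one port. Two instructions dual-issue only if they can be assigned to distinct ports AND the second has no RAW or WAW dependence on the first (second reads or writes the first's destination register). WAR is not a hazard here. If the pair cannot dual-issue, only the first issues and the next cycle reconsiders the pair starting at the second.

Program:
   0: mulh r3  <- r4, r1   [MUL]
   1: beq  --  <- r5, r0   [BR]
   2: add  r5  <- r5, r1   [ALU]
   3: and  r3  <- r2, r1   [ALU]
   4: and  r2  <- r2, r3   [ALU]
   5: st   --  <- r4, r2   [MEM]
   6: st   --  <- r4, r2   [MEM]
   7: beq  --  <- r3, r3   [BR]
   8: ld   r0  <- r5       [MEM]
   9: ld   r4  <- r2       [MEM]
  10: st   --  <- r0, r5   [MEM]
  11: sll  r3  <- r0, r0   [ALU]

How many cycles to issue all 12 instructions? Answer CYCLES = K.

#0 head=0: mulh.MUL+beq.BR i0,i1 2-wide
#1 head=2: add.ALU+and.ALU i2,i3 2-wide
#2 head=4: and.ALU i4 RAW r2
#3 head=5: st.MEM i5 no-port MEM/MEM
#4 head=6: st.MEM i6 no-port MEM/BR
#5 head=7: beq.BR i7 no-port BR/MEM
#6 head=8: ld.MEM i8 no-port MEM/MEM
#7 head=9: ld.MEM i9 no-port MEM/MEM
#8 head=10: st.MEM+sll.ALU i10,i11 2-wide

CYCLES = 9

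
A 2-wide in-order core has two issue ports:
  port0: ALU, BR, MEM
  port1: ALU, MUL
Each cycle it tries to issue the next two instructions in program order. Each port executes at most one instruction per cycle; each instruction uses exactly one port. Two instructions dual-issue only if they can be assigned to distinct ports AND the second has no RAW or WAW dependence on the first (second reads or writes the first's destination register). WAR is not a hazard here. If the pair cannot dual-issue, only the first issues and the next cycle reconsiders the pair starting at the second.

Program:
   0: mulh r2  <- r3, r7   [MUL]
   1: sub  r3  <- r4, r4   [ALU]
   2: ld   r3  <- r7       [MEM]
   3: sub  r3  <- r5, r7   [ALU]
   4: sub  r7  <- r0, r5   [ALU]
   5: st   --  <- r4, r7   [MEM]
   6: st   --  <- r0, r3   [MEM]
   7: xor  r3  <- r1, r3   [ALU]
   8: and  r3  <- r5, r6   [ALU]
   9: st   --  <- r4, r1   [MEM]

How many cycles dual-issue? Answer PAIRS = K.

PAIRS = 4

t=0 i0&i1:mulh.MUL;sub.ALU ; pair
t=1 i2:ld.MEM ; WAW r3
t=2 i3&i4:sub.ALU;sub.ALU ; pair
t=3 i5:st.MEM ; no-port MEM/MEM
t=4 i6&i7:st.MEM;xor.ALU ; pair
t=5 i8&i9:and.ALU;st.MEM ; pair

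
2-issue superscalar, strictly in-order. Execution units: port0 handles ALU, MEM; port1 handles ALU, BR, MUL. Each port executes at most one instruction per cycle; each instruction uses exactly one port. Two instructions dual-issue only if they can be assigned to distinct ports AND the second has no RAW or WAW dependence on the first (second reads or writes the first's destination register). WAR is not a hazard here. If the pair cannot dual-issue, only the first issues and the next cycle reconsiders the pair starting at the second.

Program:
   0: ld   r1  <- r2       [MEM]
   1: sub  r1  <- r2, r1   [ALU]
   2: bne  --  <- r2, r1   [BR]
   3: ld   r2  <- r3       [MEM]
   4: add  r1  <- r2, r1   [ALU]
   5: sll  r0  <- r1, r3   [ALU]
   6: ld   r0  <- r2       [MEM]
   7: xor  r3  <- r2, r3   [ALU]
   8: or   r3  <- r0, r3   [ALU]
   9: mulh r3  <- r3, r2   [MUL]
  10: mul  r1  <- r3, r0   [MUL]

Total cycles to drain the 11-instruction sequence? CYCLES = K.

CYCLES = 9

c0: i0 ld.MEM  RAW+WAW r1
c1: i1 sub.ALU  RAW r1
c2: i2,i3 bne.BR+ld.MEM  dual
c3: i4 add.ALU  RAW r1
c4: i5 sll.ALU  WAW r0
c5: i6,i7 ld.MEM+xor.ALU  dual
c6: i8 or.ALU  RAW+WAW r3
c7: i9 mulh.MUL  no-port MUL/MUL
c8: i10 mul.MUL  tail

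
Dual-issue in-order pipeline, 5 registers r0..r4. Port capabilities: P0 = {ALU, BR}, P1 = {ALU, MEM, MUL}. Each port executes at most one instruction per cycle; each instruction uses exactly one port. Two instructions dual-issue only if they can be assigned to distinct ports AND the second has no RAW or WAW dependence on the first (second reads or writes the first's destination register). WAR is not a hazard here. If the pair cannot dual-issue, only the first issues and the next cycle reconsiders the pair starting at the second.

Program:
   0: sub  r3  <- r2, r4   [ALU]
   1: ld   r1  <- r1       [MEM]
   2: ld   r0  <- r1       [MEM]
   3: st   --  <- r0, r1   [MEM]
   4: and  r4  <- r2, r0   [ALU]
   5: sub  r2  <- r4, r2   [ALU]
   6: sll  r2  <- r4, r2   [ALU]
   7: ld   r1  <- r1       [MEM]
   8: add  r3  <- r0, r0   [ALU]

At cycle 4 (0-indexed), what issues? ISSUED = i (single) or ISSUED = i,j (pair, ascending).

ISSUED = 6,7

  cy0 -> i0&i1 (sub+ld) pair
  cy1 -> i2 (ld) no-port MEM/MEM
  cy2 -> i3&i4 (st+and) pair
  cy3 -> i5 (sub) RAW+WAW r2
  cy4 -> i6&i7 (sll+ld) pair
  cy5 -> i8 (add) tail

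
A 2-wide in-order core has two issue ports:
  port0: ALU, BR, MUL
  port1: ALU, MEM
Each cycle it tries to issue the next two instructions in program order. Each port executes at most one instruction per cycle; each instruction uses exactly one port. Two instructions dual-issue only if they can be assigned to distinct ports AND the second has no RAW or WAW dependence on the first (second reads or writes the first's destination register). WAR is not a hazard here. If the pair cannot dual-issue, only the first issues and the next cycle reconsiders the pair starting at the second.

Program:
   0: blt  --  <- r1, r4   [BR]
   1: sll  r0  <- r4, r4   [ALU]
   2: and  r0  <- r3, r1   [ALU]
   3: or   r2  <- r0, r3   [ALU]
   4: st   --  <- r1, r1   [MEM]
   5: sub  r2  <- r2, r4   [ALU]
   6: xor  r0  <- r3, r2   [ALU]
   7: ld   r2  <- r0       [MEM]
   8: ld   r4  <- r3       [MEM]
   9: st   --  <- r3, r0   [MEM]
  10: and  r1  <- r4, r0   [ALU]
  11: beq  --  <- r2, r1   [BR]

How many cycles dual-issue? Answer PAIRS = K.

#0 head=0: blt sll i0&i1 pair
#1 head=2: and i2 RAW r0
#2 head=3: or st i3&i4 pair
#3 head=5: sub i5 RAW r2
#4 head=6: xor i6 RAW r0
#5 head=7: ld i7 no-port MEM/MEM
#6 head=8: ld i8 no-port MEM/MEM
#7 head=9: st and i9&i10 pair
#8 head=11: beq i11 tail

PAIRS = 3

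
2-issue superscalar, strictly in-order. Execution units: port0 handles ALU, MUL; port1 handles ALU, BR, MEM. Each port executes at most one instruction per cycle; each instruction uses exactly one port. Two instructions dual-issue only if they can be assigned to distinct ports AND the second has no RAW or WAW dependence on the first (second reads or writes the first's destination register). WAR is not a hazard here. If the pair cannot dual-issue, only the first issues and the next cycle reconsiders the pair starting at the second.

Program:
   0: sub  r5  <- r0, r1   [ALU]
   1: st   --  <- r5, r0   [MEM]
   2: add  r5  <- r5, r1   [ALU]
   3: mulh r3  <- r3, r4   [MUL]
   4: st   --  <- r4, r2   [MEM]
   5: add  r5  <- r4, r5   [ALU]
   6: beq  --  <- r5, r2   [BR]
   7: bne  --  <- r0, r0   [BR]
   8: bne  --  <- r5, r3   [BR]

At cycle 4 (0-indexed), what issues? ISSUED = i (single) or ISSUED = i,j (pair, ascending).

#0 head=0: sub i0 RAW r5
#1 head=1: st/add i1/i2 2-wide
#2 head=3: mulh/st i3/i4 2-wide
#3 head=5: add i5 RAW r5
#4 head=6: beq i6 no-port BR/BR
#5 head=7: bne i7 no-port BR/BR
#6 head=8: bne i8 tail

ISSUED = 6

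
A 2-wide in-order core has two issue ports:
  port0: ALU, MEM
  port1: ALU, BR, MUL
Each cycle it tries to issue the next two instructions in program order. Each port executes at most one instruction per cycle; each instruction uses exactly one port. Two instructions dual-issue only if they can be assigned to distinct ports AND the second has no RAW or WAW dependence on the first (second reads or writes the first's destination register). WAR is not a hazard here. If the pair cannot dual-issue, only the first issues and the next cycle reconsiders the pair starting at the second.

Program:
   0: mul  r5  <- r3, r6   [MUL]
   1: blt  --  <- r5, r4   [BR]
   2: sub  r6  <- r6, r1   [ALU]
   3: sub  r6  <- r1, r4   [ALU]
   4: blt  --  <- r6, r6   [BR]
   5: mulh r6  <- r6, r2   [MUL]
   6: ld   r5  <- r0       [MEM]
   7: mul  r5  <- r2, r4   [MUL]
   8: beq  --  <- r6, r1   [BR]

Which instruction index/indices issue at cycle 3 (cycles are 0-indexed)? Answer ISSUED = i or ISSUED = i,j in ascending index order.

ISSUED = 4

0. mul @i0  | no-port MUL/BR
1. blt/sub @i1+i2  | dual
2. sub @i3  | RAW r6
3. blt @i4  | no-port BR/MUL
4. mulh/ld @i5+i6  | dual
5. mul @i7  | no-port MUL/BR
6. beq @i8  | tail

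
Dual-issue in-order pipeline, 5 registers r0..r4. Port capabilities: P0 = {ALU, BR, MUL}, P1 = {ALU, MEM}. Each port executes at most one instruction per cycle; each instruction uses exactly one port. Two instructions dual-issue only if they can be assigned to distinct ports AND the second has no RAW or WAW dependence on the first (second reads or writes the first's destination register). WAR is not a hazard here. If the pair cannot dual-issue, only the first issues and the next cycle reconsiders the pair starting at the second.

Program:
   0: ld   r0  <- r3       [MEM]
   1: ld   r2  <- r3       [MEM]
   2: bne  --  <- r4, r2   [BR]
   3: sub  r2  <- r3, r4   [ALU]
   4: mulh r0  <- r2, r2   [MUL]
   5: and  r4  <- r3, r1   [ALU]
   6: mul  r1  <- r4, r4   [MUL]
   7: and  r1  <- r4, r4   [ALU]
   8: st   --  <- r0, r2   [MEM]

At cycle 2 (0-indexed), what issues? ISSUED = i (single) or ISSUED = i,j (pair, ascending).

ISSUED = 2,3

[0] i0  ld  -- no-port MEM/MEM
[1] i1  ld  -- RAW r2
[2] i2+i3  bne;sub  -- 2-wide
[3] i4+i5  mulh;and  -- 2-wide
[4] i6  mul  -- WAW r1
[5] i7+i8  and;st  -- 2-wide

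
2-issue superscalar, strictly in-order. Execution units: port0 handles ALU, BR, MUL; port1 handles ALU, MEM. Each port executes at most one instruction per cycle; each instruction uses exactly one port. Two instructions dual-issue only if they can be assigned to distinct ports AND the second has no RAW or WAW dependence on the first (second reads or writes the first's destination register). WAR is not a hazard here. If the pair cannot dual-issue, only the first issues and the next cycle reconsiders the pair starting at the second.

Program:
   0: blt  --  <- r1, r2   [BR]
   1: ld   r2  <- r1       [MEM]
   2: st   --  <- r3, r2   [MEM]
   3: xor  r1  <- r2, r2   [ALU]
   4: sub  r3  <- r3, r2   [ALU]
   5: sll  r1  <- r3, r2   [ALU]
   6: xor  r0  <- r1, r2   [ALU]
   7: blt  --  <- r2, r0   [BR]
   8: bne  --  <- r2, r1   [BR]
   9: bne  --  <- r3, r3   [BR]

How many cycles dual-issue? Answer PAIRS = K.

PAIRS = 2

  cy0 -> i0/i1 (blt/ld) pair
  cy1 -> i2/i3 (st/xor) pair
  cy2 -> i4 (sub) RAW r3
  cy3 -> i5 (sll) RAW r1
  cy4 -> i6 (xor) RAW r0
  cy5 -> i7 (blt) no-port BR/BR
  cy6 -> i8 (bne) no-port BR/BR
  cy7 -> i9 (bne) tail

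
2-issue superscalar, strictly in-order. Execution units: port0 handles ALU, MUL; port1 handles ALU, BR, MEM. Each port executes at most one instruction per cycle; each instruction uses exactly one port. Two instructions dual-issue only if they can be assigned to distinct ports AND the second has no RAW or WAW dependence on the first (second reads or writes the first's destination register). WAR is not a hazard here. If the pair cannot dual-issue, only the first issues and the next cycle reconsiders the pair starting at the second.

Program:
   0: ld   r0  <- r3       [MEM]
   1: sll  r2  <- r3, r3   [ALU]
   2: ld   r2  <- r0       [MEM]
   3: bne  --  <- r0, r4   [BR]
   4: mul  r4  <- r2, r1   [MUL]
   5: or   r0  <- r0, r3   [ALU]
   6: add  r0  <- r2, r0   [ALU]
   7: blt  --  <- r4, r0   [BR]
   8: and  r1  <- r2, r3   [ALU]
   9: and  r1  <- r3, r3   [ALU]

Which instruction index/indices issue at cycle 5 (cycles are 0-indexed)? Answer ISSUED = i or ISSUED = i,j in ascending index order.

t=0 i0+i1:ld.MEM/sll.ALU ; 2-wide
t=1 i2:ld.MEM ; no-port MEM/BR
t=2 i3+i4:bne.BR/mul.MUL ; 2-wide
t=3 i5:or.ALU ; RAW+WAW r0
t=4 i6:add.ALU ; RAW r0
t=5 i7+i8:blt.BR/and.ALU ; 2-wide
t=6 i9:and.ALU ; tail

ISSUED = 7,8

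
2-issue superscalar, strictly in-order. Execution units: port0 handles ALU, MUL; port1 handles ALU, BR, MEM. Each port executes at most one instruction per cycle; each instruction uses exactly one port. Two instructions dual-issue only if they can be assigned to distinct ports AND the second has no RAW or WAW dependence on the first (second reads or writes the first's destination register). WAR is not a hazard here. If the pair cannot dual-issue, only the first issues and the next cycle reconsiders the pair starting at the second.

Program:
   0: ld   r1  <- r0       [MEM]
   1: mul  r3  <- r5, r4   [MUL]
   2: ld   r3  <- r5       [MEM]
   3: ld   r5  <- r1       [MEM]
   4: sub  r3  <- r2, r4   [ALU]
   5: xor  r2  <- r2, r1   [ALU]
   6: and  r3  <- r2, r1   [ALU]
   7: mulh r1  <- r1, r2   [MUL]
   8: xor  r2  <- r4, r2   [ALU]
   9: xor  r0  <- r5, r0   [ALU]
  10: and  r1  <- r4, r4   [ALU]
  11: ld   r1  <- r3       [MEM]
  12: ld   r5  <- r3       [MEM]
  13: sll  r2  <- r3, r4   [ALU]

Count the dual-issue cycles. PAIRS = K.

c0: i0+i1 ld.MEM/mul.MUL  2-wide
c1: i2 ld.MEM  no-port MEM/MEM
c2: i3+i4 ld.MEM/sub.ALU  2-wide
c3: i5 xor.ALU  RAW r2
c4: i6+i7 and.ALU/mulh.MUL  2-wide
c5: i8+i9 xor.ALU/xor.ALU  2-wide
c6: i10 and.ALU  WAW r1
c7: i11 ld.MEM  no-port MEM/MEM
c8: i12+i13 ld.MEM/sll.ALU  2-wide

PAIRS = 5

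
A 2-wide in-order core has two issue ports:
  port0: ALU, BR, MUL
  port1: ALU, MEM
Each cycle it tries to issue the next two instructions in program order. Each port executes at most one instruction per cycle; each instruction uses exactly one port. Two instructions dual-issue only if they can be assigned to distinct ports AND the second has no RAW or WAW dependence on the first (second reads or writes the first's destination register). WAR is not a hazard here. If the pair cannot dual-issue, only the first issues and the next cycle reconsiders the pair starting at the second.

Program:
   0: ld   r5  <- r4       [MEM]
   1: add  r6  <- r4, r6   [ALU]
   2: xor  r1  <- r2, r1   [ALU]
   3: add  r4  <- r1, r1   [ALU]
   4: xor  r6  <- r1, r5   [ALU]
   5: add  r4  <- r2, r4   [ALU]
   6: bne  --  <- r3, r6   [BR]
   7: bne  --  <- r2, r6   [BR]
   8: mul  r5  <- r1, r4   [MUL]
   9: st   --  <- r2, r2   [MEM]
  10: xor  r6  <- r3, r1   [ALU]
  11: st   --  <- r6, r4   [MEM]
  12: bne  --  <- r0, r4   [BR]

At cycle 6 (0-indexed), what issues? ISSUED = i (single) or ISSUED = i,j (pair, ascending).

[0] i0+i1  ld/add  -- dual
[1] i2  xor  -- RAW r1
[2] i3+i4  add/xor  -- dual
[3] i5+i6  add/bne  -- dual
[4] i7  bne  -- no-port BR/MUL
[5] i8+i9  mul/st  -- dual
[6] i10  xor  -- RAW r6
[7] i11+i12  st/bne  -- dual

ISSUED = 10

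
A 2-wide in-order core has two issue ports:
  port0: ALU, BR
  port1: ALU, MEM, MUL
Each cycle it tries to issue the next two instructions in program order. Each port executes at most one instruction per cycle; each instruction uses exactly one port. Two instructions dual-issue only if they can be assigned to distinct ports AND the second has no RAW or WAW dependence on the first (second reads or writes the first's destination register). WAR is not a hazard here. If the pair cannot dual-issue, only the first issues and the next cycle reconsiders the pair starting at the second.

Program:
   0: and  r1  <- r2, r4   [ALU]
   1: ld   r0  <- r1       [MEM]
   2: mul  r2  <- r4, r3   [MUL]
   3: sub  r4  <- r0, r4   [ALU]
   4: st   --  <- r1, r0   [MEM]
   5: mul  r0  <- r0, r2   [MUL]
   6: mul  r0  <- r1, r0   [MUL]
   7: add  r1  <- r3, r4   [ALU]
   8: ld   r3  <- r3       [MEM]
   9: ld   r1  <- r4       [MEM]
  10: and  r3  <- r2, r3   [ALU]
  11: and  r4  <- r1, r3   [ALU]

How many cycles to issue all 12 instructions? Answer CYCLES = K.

CYCLES = 9

  cy0 -> i0 (and.ALU) RAW r1
  cy1 -> i1 (ld.MEM) no-port MEM/MUL
  cy2 -> i2,i3 (mul.MUL/sub.ALU) dual
  cy3 -> i4 (st.MEM) no-port MEM/MUL
  cy4 -> i5 (mul.MUL) no-port MUL/MUL
  cy5 -> i6,i7 (mul.MUL/add.ALU) dual
  cy6 -> i8 (ld.MEM) no-port MEM/MEM
  cy7 -> i9,i10 (ld.MEM/and.ALU) dual
  cy8 -> i11 (and.ALU) tail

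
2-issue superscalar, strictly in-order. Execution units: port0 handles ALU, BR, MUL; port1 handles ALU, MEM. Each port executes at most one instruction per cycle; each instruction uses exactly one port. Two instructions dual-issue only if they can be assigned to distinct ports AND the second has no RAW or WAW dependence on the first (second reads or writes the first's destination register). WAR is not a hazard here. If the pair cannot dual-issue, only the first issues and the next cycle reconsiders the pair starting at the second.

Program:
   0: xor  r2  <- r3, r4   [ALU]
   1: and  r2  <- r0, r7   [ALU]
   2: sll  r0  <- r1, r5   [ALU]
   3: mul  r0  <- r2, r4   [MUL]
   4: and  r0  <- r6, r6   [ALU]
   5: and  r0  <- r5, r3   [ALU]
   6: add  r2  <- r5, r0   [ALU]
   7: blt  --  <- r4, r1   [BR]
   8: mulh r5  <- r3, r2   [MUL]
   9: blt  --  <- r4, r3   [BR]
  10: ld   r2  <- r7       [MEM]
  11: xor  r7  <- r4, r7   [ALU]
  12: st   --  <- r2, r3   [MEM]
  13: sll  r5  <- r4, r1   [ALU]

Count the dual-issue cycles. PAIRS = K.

PAIRS = 4

t=0 i0:xor ; WAW r2
t=1 i1&i2:and sll ; 2-wide
t=2 i3:mul ; WAW r0
t=3 i4:and ; WAW r0
t=4 i5:and ; RAW r0
t=5 i6&i7:add blt ; 2-wide
t=6 i8:mulh ; no-port MUL/BR
t=7 i9&i10:blt ld ; 2-wide
t=8 i11&i12:xor st ; 2-wide
t=9 i13:sll ; tail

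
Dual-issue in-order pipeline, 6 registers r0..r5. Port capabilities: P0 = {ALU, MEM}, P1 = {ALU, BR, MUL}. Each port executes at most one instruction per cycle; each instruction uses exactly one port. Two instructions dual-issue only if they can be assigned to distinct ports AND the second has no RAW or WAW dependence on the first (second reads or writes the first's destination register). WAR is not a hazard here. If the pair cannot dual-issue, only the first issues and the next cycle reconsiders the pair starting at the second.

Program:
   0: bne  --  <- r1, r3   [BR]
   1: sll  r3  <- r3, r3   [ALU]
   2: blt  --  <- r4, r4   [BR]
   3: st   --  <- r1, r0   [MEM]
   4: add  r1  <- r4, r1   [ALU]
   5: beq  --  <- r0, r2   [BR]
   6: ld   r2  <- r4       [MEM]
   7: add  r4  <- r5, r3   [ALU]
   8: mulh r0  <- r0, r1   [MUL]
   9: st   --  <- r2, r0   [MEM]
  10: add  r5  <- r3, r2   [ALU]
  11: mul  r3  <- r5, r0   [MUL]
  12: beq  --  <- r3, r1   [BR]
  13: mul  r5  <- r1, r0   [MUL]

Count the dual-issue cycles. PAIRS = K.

  cy0 -> i0&i1 (bne;sll) dual
  cy1 -> i2&i3 (blt;st) dual
  cy2 -> i4&i5 (add;beq) dual
  cy3 -> i6&i7 (ld;add) dual
  cy4 -> i8 (mulh) RAW r0
  cy5 -> i9&i10 (st;add) dual
  cy6 -> i11 (mul) no-port MUL/BR
  cy7 -> i12 (beq) no-port BR/MUL
  cy8 -> i13 (mul) tail

PAIRS = 5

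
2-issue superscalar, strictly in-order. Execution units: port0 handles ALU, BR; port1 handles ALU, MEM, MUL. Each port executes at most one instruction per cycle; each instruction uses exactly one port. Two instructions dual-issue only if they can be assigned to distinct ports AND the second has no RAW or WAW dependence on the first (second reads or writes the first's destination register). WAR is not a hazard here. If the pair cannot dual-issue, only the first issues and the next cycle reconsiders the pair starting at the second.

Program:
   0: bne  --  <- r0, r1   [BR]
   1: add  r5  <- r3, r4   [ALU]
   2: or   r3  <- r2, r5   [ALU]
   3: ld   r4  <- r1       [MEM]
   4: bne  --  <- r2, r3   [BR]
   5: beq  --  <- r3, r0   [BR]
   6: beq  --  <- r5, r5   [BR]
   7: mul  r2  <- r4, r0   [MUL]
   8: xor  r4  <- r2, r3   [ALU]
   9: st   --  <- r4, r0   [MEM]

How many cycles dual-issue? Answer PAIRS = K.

PAIRS = 3

0. bne.BR/add.ALU @i0/i1  | pair
1. or.ALU/ld.MEM @i2/i3  | pair
2. bne.BR @i4  | no-port BR/BR
3. beq.BR @i5  | no-port BR/BR
4. beq.BR/mul.MUL @i6/i7  | pair
5. xor.ALU @i8  | RAW r4
6. st.MEM @i9  | tail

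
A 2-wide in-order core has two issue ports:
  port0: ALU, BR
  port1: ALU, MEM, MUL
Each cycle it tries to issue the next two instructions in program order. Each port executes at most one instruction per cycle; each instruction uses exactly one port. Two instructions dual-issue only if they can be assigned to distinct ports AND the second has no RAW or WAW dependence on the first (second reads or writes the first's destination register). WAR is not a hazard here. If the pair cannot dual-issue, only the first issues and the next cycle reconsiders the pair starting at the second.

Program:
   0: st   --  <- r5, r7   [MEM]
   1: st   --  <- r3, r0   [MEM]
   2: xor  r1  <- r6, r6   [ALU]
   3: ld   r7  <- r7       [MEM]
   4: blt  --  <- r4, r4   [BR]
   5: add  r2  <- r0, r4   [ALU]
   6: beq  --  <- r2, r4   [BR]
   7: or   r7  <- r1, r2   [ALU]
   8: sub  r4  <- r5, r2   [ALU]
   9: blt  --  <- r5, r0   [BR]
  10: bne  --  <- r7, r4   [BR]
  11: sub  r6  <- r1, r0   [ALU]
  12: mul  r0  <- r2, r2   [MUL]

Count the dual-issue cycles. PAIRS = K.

PAIRS = 5

#0 head=0: st.MEM i0 no-port MEM/MEM
#1 head=1: st.MEM/xor.ALU i1&i2 2-wide
#2 head=3: ld.MEM/blt.BR i3&i4 2-wide
#3 head=5: add.ALU i5 RAW r2
#4 head=6: beq.BR/or.ALU i6&i7 2-wide
#5 head=8: sub.ALU/blt.BR i8&i9 2-wide
#6 head=10: bne.BR/sub.ALU i10&i11 2-wide
#7 head=12: mul.MUL i12 tail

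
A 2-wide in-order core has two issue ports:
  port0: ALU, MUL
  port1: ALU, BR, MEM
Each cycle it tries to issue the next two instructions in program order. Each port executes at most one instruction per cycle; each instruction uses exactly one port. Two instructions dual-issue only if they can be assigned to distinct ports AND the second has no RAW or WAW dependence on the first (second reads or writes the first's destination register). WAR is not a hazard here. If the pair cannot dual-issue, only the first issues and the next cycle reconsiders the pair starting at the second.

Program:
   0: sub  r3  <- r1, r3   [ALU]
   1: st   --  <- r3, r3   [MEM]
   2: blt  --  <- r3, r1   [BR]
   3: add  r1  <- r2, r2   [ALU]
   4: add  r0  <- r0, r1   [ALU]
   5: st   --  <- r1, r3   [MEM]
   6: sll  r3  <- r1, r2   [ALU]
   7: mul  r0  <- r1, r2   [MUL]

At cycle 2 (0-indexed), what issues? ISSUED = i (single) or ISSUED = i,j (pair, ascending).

0. sub @i0  | RAW r3
1. st @i1  | no-port MEM/BR
2. blt/add @i2&i3  | dual
3. add/st @i4&i5  | dual
4. sll/mul @i6&i7  | dual

ISSUED = 2,3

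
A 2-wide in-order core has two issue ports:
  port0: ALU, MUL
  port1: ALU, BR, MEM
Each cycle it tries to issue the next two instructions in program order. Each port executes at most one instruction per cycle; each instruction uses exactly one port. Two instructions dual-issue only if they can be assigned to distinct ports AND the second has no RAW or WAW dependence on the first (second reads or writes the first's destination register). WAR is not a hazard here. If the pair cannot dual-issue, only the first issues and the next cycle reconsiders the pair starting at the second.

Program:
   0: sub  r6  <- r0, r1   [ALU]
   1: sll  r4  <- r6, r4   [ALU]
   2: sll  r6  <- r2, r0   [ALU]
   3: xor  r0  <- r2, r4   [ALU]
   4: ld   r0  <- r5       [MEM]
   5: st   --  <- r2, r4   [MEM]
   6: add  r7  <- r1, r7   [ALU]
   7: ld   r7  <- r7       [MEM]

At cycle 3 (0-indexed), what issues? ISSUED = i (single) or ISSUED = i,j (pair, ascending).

#0 head=0: sub.ALU i0 RAW r6
#1 head=1: sll.ALU+sll.ALU i1+i2 pair
#2 head=3: xor.ALU i3 WAW r0
#3 head=4: ld.MEM i4 no-port MEM/MEM
#4 head=5: st.MEM+add.ALU i5+i6 pair
#5 head=7: ld.MEM i7 tail

ISSUED = 4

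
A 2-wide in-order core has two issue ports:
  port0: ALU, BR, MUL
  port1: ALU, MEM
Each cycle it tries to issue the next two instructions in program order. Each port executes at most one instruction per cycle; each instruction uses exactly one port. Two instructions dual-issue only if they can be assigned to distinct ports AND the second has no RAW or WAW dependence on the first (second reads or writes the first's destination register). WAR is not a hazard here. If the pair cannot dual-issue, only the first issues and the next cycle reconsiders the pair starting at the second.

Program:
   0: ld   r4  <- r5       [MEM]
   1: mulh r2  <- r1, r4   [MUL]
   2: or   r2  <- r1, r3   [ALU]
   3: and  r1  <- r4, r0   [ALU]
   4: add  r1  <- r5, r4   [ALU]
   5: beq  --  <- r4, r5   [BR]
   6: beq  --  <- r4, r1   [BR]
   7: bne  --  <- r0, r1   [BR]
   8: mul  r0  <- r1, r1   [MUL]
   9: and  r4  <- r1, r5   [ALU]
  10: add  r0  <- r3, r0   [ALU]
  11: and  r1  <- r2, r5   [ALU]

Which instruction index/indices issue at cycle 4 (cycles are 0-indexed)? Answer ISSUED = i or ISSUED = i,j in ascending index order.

ISSUED = 6

c0: i0 ld.MEM  RAW r4
c1: i1 mulh.MUL  WAW r2
c2: i2/i3 or.ALU;and.ALU  2-wide
c3: i4/i5 add.ALU;beq.BR  2-wide
c4: i6 beq.BR  no-port BR/BR
c5: i7 bne.BR  no-port BR/MUL
c6: i8/i9 mul.MUL;and.ALU  2-wide
c7: i10/i11 add.ALU;and.ALU  2-wide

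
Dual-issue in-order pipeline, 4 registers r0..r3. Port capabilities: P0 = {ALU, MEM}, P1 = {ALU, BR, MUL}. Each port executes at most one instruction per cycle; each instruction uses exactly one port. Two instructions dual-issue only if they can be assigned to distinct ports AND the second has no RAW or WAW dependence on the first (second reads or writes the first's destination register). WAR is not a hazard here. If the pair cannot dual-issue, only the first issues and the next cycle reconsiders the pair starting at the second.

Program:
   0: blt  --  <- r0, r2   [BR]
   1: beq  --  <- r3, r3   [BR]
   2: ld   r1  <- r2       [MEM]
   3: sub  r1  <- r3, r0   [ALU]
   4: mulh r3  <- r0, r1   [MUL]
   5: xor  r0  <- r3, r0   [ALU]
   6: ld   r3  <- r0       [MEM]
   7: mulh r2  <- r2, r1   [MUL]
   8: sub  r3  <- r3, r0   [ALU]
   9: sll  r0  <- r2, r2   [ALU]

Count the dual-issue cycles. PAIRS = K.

PAIRS = 3

#0 head=0: blt i0 no-port BR/BR
#1 head=1: beq ld i1,i2 dual
#2 head=3: sub i3 RAW r1
#3 head=4: mulh i4 RAW r3
#4 head=5: xor i5 RAW r0
#5 head=6: ld mulh i6,i7 dual
#6 head=8: sub sll i8,i9 dual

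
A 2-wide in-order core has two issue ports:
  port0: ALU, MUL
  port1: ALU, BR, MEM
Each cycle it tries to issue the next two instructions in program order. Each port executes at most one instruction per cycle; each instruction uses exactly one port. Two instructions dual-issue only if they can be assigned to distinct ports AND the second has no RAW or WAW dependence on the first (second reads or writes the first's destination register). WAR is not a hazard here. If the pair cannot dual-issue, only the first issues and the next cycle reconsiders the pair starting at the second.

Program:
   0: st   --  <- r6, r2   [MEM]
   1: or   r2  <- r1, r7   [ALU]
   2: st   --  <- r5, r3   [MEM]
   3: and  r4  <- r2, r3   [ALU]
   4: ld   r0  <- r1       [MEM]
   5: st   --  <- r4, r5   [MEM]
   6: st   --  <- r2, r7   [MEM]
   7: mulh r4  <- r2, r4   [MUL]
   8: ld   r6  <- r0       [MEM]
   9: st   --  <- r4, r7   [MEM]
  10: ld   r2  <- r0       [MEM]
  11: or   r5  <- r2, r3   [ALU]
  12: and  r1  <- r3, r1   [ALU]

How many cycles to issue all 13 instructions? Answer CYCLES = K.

c0: i0/i1 st/or  pair
c1: i2/i3 st/and  pair
c2: i4 ld  no-port MEM/MEM
c3: i5 st  no-port MEM/MEM
c4: i6/i7 st/mulh  pair
c5: i8 ld  no-port MEM/MEM
c6: i9 st  no-port MEM/MEM
c7: i10 ld  RAW r2
c8: i11/i12 or/and  pair

CYCLES = 9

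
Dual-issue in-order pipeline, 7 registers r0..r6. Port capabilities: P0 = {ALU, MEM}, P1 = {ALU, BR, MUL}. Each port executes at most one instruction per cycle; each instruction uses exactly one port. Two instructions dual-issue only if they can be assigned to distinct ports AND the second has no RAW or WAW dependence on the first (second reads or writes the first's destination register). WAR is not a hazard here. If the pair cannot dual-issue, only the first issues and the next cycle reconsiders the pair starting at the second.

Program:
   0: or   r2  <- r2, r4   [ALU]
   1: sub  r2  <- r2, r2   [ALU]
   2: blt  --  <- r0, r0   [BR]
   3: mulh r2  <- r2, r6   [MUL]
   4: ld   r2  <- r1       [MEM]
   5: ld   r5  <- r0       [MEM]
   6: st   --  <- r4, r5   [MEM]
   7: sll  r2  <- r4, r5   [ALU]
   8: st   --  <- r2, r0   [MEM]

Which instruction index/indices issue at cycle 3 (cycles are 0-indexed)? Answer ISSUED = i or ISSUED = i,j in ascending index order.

0. or @i0  | RAW+WAW r2
1. sub/blt @i1/i2  | 2-wide
2. mulh @i3  | WAW r2
3. ld @i4  | no-port MEM/MEM
4. ld @i5  | no-port MEM/MEM
5. st/sll @i6/i7  | 2-wide
6. st @i8  | tail

ISSUED = 4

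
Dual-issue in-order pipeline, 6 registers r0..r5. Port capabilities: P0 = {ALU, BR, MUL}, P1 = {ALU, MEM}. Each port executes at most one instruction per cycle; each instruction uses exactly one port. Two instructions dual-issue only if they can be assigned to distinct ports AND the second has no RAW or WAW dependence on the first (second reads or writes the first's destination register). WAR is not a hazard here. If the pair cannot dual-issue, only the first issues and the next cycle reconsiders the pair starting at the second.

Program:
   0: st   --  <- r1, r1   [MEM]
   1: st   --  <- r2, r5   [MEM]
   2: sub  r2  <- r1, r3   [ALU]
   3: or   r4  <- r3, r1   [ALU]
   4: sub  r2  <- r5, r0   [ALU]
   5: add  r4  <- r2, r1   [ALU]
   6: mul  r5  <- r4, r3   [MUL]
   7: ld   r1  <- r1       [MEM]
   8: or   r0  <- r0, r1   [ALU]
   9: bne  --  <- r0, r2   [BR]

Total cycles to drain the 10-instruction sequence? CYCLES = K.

#0 head=0: st.MEM i0 no-port MEM/MEM
#1 head=1: st.MEM/sub.ALU i1/i2 pair
#2 head=3: or.ALU/sub.ALU i3/i4 pair
#3 head=5: add.ALU i5 RAW r4
#4 head=6: mul.MUL/ld.MEM i6/i7 pair
#5 head=8: or.ALU i8 RAW r0
#6 head=9: bne.BR i9 tail

CYCLES = 7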